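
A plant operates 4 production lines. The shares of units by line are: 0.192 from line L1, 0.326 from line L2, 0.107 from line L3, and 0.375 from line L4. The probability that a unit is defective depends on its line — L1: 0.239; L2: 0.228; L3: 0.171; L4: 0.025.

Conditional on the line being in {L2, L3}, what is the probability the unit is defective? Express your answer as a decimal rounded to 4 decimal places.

P(D|S) ≈ 0.2139

Let S = {L2, L3}.
P(S) = 0.326 + 0.107 = 0.433.
P(D ∩ S) = 0.228·0.326 + 0.171·0.107 = 0.074328 + 0.018297 = 0.092625.
P(D | S) = 0.092625 / 0.433 = 0.213915…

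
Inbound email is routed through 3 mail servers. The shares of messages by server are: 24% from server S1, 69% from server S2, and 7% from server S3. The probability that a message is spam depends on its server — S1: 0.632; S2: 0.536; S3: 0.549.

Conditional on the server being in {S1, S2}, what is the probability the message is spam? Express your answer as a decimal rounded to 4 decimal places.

Let J = {S1, S2}.
P(J) = 0.24 + 0.69 = 0.93.
P(S ∩ J) = 0.632·0.24 + 0.536·0.69 = 0.15168 + 0.36984 = 0.52152.
P(S | J) = 0.52152 / 0.93 = 0.560774…

P(S|J) ≈ 0.5608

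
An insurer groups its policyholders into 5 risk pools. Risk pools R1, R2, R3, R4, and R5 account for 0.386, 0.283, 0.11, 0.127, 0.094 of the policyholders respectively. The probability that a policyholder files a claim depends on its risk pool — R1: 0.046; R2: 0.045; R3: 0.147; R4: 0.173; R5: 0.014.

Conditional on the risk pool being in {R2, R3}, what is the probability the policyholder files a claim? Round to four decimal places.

0.0735

Let S = {R2, R3}.
P(S) = 0.283 + 0.11 = 0.393.
P(C ∩ S) = 0.045·0.283 + 0.147·0.11 = 0.012735 + 0.01617 = 0.028905.
P(C | S) = 0.028905 / 0.393 = 0.073550…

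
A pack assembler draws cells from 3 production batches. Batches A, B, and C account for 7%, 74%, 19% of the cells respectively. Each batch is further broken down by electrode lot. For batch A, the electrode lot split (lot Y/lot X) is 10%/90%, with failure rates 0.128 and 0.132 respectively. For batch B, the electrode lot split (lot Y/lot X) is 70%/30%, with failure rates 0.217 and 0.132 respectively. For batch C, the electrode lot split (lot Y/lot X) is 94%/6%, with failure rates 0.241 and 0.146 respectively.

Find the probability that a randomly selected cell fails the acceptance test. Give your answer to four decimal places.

0.1956

P(F|A) = 0.1·0.128 + 0.9·0.132 = 0.0128 + 0.1188 = 0.1316
P(F|B) = 0.7·0.217 + 0.3·0.132 = 0.1519 + 0.0396 = 0.1915
P(F|C) = 0.94·0.241 + 0.06·0.146 = 0.22654 + 0.00876 = 0.2353
Then overall,
P(F) = 0.07·0.1316 + 0.74·0.1915 + 0.19·0.2353
      = 0.009212 + 0.14171 + 0.044707 = 0.195629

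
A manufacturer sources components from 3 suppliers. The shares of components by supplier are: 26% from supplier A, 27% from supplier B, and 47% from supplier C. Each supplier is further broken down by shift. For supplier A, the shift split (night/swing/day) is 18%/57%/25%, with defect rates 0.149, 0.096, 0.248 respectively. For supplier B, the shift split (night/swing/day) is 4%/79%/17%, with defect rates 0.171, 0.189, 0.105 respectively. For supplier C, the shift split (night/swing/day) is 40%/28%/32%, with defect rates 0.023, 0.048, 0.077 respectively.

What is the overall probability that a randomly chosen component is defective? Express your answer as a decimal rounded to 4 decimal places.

P(D) ≈ 0.1065

P(D|A) = 0.18·0.149 + 0.57·0.096 + 0.25·0.248 = 0.02682 + 0.05472 + 0.062 = 0.14354
P(D|B) = 0.04·0.171 + 0.79·0.189 + 0.17·0.105 = 0.00684 + 0.14931 + 0.01785 = 0.174
P(D|C) = 0.4·0.023 + 0.28·0.048 + 0.32·0.077 = 0.0092 + 0.01344 + 0.02464 = 0.04728
By total probability over the outer partition,
P(D) = 0.26·0.14354 + 0.27·0.174 + 0.47·0.04728
      = 0.0373204 + 0.04698 + 0.0222216 = 0.106522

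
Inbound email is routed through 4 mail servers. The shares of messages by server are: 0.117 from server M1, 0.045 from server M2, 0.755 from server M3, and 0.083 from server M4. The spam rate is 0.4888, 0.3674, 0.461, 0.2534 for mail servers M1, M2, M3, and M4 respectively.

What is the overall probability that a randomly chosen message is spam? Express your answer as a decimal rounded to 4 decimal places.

0.4428

Using total probability over the partition,
P(S) = P(S|M1)·P(M1) + P(S|M2)·P(M2) + P(S|M3)·P(M3) + P(S|M4)·P(M4)
      = 0.4888·0.117 + 0.3674·0.045 + 0.461·0.755 + 0.2534·0.083
      = 0.0571896 + 0.016533 + 0.348055 + 0.0210322 = 0.4428098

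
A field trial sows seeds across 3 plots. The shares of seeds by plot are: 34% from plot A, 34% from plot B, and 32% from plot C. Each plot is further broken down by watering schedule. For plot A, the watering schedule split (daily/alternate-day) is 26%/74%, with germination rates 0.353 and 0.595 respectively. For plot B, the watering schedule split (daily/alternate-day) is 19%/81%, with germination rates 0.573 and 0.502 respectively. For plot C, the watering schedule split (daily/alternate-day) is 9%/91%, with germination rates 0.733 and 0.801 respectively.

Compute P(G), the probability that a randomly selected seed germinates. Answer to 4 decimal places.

P(G|A) = 0.26·0.353 + 0.74·0.595 = 0.09178 + 0.4403 = 0.53208
P(G|B) = 0.19·0.573 + 0.81·0.502 = 0.10887 + 0.40662 = 0.51549
P(G|C) = 0.09·0.733 + 0.91·0.801 = 0.06597 + 0.72891 = 0.79488
By total probability over the outer partition,
P(G) = 0.34·0.53208 + 0.34·0.51549 + 0.32·0.79488
      = 0.1809072 + 0.1752666 + 0.2543616 = 0.6105354

P(G) ≈ 0.6105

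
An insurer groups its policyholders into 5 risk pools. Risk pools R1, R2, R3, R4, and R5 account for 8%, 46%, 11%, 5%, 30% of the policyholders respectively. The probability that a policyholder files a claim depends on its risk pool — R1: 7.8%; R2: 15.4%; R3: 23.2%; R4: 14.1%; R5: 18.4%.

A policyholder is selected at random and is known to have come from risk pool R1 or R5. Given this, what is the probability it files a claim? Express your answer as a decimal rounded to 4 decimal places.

P(C|S) ≈ 0.1617

Let S = {R1, R5}.
P(S) = 0.08 + 0.3 = 0.38.
P(C ∩ S) = 0.078·0.08 + 0.184·0.3 = 0.00624 + 0.0552 = 0.06144.
P(C | S) = 0.06144 / 0.38 = 0.161684…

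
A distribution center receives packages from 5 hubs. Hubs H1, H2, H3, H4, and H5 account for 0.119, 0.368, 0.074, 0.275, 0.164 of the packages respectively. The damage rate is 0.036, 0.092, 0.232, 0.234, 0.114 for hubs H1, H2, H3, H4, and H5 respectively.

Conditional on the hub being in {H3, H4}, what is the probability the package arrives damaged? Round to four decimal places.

0.2336

Let S = {H3, H4}.
P(S) = 0.074 + 0.275 = 0.349.
P(D ∩ S) = 0.232·0.074 + 0.234·0.275 = 0.017168 + 0.06435 = 0.081518.
P(D | S) = 0.081518 / 0.349 = 0.233576…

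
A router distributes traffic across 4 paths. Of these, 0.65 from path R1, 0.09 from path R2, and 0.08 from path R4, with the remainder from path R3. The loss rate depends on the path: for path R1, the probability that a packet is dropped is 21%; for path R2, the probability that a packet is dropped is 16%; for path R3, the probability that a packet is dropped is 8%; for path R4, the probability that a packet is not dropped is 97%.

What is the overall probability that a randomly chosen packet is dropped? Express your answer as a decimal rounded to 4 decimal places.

P(R3) = 1 − (0.65 + 0.09 + 0.08) = 0.18.
P(L|R4) = 1 − 0.97 = 0.03.
P(L) = P(L|R1)·P(R1) + P(L|R2)·P(R2) + P(L|R3)·P(R3) + P(L|R4)·P(R4)
      = 0.21·0.65 + 0.16·0.09 + 0.08·0.18 + 0.03·0.08
      = 0.1365 + 0.0144 + 0.0144 + 0.0024 = 0.1677

P(L) ≈ 0.1677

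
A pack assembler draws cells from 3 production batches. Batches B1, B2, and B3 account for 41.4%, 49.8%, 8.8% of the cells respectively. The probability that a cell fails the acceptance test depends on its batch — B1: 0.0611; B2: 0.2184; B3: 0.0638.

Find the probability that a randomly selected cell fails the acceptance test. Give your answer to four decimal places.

0.1397

P(F) = P(F|B1)·P(B1) + P(F|B2)·P(B2) + P(F|B3)·P(B3)
      = 0.0611·0.414 + 0.2184·0.498 + 0.0638·0.088
      = 0.0252954 + 0.1087632 + 0.0056144 = 0.139673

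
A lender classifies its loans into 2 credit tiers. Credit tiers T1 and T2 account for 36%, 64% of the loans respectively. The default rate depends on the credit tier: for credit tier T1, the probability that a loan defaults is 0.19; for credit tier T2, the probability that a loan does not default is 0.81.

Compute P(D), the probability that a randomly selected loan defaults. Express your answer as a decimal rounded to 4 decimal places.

P(D|T2) = 1 − 0.81 = 0.19.
By the law of total probability,
P(D) = P(D|T1)·P(T1) + P(D|T2)·P(T2)
      = 0.19·0.36 + 0.19·0.64
      = 0.0684 + 0.1216 = 0.19

0.1900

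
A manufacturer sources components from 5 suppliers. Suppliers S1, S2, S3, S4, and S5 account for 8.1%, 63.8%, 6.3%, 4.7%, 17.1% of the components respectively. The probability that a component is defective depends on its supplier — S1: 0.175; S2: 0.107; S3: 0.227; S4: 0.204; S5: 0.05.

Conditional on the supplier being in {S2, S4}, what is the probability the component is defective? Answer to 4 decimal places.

Let S = {S2, S4}.
P(S) = 0.638 + 0.047 = 0.685.
P(D ∩ S) = 0.107·0.638 + 0.204·0.047 = 0.068266 + 0.009588 = 0.077854.
P(D | S) = 0.077854 / 0.685 = 0.113655…

0.1137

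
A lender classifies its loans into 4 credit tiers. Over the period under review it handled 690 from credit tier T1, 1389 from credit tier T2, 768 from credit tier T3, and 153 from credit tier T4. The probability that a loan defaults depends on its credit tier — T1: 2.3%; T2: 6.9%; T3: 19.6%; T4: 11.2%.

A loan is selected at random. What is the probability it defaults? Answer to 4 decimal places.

Total: 690 + 1389 + 768 + 153 = 3000.
P(T1) = 690/3000 = 0.23. P(T2) = 1389/3000 = 0.463. P(T3) = 768/3000 = 0.256. P(T4) = 153/3000 = 0.051.
P(D) = P(D|T1)·P(T1) + P(D|T2)·P(T2) + P(D|T3)·P(T3) + P(D|T4)·P(T4)
      = 0.023·0.23 + 0.069·0.463 + 0.196·0.256 + 0.112·0.051
      = 0.00529 + 0.031947 + 0.050176 + 0.005712 = 0.093125

P(D) ≈ 0.0931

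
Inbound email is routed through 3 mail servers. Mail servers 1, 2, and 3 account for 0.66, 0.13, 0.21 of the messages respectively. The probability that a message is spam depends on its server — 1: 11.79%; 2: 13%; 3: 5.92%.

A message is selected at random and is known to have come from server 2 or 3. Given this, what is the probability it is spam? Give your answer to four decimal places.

0.0863

Let J = {2, 3}.
P(J) = 0.13 + 0.21 = 0.34.
P(S ∩ J) = 0.13·0.13 + 0.0592·0.21 = 0.0169 + 0.012432 = 0.029332.
P(S | J) = 0.029332 / 0.34 = 0.086271…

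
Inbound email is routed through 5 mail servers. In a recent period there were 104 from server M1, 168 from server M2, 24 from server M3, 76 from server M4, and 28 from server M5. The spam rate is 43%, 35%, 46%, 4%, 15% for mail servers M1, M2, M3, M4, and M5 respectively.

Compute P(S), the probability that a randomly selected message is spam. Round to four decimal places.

Total: 104 + 168 + 24 + 76 + 28 = 400.
P(M1) = 104/400 = 0.26. P(M2) = 168/400 = 0.42. P(M3) = 24/400 = 0.06. P(M4) = 76/400 = 0.19. P(M5) = 28/400 = 0.07.
Using total probability over the partition,
P(S) = P(S|M1)·P(M1) + P(S|M2)·P(M2) + P(S|M3)·P(M3) + P(S|M4)·P(M4) + P(S|M5)·P(M5)
      = 0.43·0.26 + 0.35·0.42 + 0.46·0.06 + 0.04·0.19 + 0.15·0.07
      = 0.1118 + 0.147 + 0.0276 + 0.0076 + 0.0105 = 0.3045

0.3045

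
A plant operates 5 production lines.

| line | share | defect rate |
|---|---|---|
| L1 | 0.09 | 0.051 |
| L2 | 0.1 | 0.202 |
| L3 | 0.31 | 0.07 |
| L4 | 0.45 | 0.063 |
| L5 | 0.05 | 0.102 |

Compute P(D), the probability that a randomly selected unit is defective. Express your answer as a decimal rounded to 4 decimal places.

0.0799

P(D) = P(D|L1)·P(L1) + P(D|L2)·P(L2) + P(D|L3)·P(L3) + P(D|L4)·P(L4) + P(D|L5)·P(L5)
      = 0.051·0.09 + 0.202·0.1 + 0.07·0.31 + 0.063·0.45 + 0.102·0.05
      = 0.00459 + 0.0202 + 0.0217 + 0.02835 + 0.0051 = 0.07994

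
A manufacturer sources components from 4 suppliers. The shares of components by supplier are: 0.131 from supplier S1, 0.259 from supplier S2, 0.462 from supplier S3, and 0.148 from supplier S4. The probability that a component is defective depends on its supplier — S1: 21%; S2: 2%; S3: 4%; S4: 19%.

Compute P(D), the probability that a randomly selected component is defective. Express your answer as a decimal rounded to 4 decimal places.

P(D) ≈ 0.0793

P(D) = P(D|S1)·P(S1) + P(D|S2)·P(S2) + P(D|S3)·P(S3) + P(D|S4)·P(S4)
      = 0.21·0.131 + 0.02·0.259 + 0.04·0.462 + 0.19·0.148
      = 0.02751 + 0.00518 + 0.01848 + 0.02812 = 0.07929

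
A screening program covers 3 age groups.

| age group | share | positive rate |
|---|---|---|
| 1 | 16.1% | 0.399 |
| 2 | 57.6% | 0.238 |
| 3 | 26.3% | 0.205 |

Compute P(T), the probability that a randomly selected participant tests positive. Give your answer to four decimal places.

Using total probability over the partition,
P(T) = P(T|1)·P(1) + P(T|2)·P(2) + P(T|3)·P(3)
      = 0.399·0.161 + 0.238·0.576 + 0.205·0.263
      = 0.064239 + 0.137088 + 0.053915 = 0.255242

P(T) ≈ 0.2552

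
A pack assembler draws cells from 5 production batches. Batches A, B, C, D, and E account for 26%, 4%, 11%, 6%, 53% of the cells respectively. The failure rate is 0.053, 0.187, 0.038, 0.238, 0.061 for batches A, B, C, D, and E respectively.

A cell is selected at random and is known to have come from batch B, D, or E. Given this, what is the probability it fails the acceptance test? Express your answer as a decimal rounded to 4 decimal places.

P(F|S) ≈ 0.0859

Let S = {B, D, E}.
P(S) = 0.04 + 0.06 + 0.53 = 0.63.
P(F ∩ S) = 0.187·0.04 + 0.238·0.06 + 0.061·0.53 = 0.00748 + 0.01428 + 0.03233 = 0.05409.
P(F | S) = 0.05409 / 0.63 = 0.085857…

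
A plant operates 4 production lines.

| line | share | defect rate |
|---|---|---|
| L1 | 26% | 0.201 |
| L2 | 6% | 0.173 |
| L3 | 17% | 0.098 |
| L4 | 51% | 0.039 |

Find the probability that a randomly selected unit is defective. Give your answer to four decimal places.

Using total probability over the partition,
P(D) = P(D|L1)·P(L1) + P(D|L2)·P(L2) + P(D|L3)·P(L3) + P(D|L4)·P(L4)
      = 0.201·0.26 + 0.173·0.06 + 0.098·0.17 + 0.039·0.51
      = 0.05226 + 0.01038 + 0.01666 + 0.01989 = 0.09919

0.0992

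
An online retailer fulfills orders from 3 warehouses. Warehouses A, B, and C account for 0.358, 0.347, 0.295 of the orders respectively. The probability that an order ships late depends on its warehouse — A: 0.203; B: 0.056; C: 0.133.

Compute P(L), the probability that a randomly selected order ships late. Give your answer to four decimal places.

P(L) = P(L|A)·P(A) + P(L|B)·P(B) + P(L|C)·P(C)
      = 0.203·0.358 + 0.056·0.347 + 0.133·0.295
      = 0.072674 + 0.019432 + 0.039235 = 0.131341

0.1313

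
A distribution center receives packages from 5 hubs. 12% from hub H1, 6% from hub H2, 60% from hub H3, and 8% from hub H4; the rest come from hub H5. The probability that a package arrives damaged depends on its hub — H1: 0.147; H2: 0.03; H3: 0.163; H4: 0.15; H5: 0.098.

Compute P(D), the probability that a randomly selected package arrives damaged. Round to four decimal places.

P(D) ≈ 0.1430

P(H5) = 1 − (0.12 + 0.06 + 0.6 + 0.08) = 0.14.
Summing over the partition,
P(D) = P(D|H1)·P(H1) + P(D|H2)·P(H2) + P(D|H3)·P(H3) + P(D|H4)·P(H4) + P(D|H5)·P(H5)
      = 0.147·0.12 + 0.03·0.06 + 0.163·0.6 + 0.15·0.08 + 0.098·0.14
      = 0.01764 + 0.0018 + 0.0978 + 0.012 + 0.01372 = 0.14296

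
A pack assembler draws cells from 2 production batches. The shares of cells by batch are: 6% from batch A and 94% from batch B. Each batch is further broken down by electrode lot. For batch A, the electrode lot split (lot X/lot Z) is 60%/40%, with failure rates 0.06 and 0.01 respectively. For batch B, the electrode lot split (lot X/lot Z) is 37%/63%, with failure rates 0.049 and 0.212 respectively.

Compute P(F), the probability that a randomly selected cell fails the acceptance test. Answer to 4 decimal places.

P(F) ≈ 0.1450

P(F|A) = 0.6·0.06 + 0.4·0.01 = 0.036 + 0.004 = 0.04
P(F|B) = 0.37·0.049 + 0.63·0.212 = 0.01813 + 0.13356 = 0.15169
Then overall,
P(F) = 0.06·0.04 + 0.94·0.15169
      = 0.0024 + 0.1425886 = 0.1449886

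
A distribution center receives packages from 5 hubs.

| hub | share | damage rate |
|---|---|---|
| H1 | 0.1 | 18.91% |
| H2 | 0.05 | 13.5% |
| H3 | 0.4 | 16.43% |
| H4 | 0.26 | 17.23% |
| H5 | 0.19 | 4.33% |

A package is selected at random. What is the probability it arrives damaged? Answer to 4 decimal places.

0.1444

Summing over the partition,
P(D) = P(D|H1)·P(H1) + P(D|H2)·P(H2) + P(D|H3)·P(H3) + P(D|H4)·P(H4) + P(D|H5)·P(H5)
      = 0.1891·0.1 + 0.135·0.05 + 0.1643·0.4 + 0.1723·0.26 + 0.0433·0.19
      = 0.01891 + 0.00675 + 0.06572 + 0.044798 + 0.008227 = 0.144405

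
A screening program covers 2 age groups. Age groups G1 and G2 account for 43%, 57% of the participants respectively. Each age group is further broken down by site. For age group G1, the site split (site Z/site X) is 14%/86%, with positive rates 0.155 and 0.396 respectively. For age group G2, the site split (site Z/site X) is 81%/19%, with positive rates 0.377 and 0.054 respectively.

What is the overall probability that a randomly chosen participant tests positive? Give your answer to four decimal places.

P(T|G1) = 0.14·0.155 + 0.86·0.396 = 0.0217 + 0.34056 = 0.36226
P(T|G2) = 0.81·0.377 + 0.19·0.054 = 0.30537 + 0.01026 = 0.31563
Then overall,
P(T) = 0.43·0.36226 + 0.57·0.31563
      = 0.1557718 + 0.1799091 = 0.3356809

0.3357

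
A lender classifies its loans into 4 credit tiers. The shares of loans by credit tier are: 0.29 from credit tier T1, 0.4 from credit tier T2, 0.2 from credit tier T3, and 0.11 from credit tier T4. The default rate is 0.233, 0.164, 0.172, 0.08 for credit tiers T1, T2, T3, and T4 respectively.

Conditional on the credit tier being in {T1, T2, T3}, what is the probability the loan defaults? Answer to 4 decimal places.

Let S = {T1, T2, T3}.
P(S) = 0.29 + 0.4 + 0.2 = 0.89.
P(D ∩ S) = 0.233·0.29 + 0.164·0.4 + 0.172·0.2 = 0.06757 + 0.0656 + 0.0344 = 0.16757.
P(D | S) = 0.16757 / 0.89 = 0.188281…

0.1883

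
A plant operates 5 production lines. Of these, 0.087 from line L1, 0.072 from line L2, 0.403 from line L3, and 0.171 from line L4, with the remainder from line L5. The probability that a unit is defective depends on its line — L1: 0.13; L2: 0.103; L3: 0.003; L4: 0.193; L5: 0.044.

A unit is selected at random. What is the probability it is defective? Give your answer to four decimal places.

0.0647

P(L5) = 1 − (0.087 + 0.072 + 0.403 + 0.171) = 0.267.
By the law of total probability,
P(D) = P(D|L1)·P(L1) + P(D|L2)·P(L2) + P(D|L3)·P(L3) + P(D|L4)·P(L4) + P(D|L5)·P(L5)
      = 0.13·0.087 + 0.103·0.072 + 0.003·0.403 + 0.193·0.171 + 0.044·0.267
      = 0.01131 + 0.007416 + 0.001209 + 0.033003 + 0.011748 = 0.064686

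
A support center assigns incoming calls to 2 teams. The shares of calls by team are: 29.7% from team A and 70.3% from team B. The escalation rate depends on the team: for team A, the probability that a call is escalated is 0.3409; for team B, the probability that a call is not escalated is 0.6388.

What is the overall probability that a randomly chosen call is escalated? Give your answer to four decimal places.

P(E|B) = 1 − 0.6388 = 0.3612.
P(E) = P(E|A)·P(A) + P(E|B)·P(B)
      = 0.3409·0.297 + 0.3612·0.703
      = 0.1012473 + 0.2539236 = 0.3551709

0.3552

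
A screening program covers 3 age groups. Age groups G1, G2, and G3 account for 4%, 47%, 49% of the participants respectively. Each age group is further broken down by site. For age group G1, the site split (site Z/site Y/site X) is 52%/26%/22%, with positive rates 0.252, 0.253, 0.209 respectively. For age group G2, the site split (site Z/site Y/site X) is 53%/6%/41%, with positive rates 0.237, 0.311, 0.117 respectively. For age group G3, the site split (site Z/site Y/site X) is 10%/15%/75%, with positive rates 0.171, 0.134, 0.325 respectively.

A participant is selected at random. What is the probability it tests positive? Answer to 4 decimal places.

P(T) ≈ 0.2377

P(T|G1) = 0.52·0.252 + 0.26·0.253 + 0.22·0.209 = 0.13104 + 0.06578 + 0.04598 = 0.2428
P(T|G2) = 0.53·0.237 + 0.06·0.311 + 0.41·0.117 = 0.12561 + 0.01866 + 0.04797 = 0.19224
P(T|G3) = 0.1·0.171 + 0.15·0.134 + 0.75·0.325 = 0.0171 + 0.0201 + 0.24375 = 0.28095
Then overall,
P(T) = 0.04·0.2428 + 0.47·0.19224 + 0.49·0.28095
      = 0.009712 + 0.0903528 + 0.1376655 = 0.2377303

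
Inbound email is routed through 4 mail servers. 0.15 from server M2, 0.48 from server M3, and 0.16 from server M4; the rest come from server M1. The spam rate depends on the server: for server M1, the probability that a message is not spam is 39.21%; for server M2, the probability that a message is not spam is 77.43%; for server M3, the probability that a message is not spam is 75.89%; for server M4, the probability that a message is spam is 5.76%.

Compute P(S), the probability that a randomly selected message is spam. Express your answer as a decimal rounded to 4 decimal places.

P(S) ≈ 0.2865

P(M1) = 1 − (0.15 + 0.48 + 0.16) = 0.21.
P(S|M1) = 1 − 0.3921 = 0.6079.
P(S|M2) = 1 − 0.7743 = 0.2257.
P(S|M3) = 1 − 0.7589 = 0.2411.
By the law of total probability,
P(S) = P(S|M1)·P(M1) + P(S|M2)·P(M2) + P(S|M3)·P(M3) + P(S|M4)·P(M4)
      = 0.6079·0.21 + 0.2257·0.15 + 0.2411·0.48 + 0.0576·0.16
      = 0.127659 + 0.033855 + 0.115728 + 0.009216 = 0.286458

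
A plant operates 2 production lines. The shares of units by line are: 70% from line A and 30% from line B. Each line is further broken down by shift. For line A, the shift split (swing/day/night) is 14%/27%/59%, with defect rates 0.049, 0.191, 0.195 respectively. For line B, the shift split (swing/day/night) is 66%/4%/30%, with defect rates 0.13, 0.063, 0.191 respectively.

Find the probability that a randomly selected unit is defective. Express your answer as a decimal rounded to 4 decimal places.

P(D|A) = 0.14·0.049 + 0.27·0.191 + 0.59·0.195 = 0.00686 + 0.05157 + 0.11505 = 0.17348
P(D|B) = 0.66·0.13 + 0.04·0.063 + 0.3·0.191 = 0.0858 + 0.00252 + 0.0573 = 0.14562
Then overall,
P(D) = 0.7·0.17348 + 0.3·0.14562
      = 0.121436 + 0.043686 = 0.165122

0.1651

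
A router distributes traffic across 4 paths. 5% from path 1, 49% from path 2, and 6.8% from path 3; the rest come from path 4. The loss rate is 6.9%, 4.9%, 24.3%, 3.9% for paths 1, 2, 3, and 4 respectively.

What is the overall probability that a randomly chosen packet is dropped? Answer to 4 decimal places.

0.0593

P(4) = 1 − (0.05 + 0.49 + 0.068) = 0.392.
P(L) = P(L|1)·P(1) + P(L|2)·P(2) + P(L|3)·P(3) + P(L|4)·P(4)
      = 0.069·0.05 + 0.049·0.49 + 0.243·0.068 + 0.039·0.392
      = 0.00345 + 0.02401 + 0.016524 + 0.015288 = 0.059272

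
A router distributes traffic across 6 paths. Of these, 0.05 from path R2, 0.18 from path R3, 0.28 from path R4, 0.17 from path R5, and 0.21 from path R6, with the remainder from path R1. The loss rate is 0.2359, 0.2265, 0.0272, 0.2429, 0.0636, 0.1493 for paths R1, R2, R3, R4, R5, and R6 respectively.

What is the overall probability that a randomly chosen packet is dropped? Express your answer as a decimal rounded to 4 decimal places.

P(R1) = 1 − (0.05 + 0.18 + 0.28 + 0.17 + 0.21) = 0.11.
Summing over the partition,
P(L) = P(L|R1)·P(R1) + P(L|R2)·P(R2) + P(L|R3)·P(R3) + P(L|R4)·P(R4) + P(L|R5)·P(R5) + P(L|R6)·P(R6)
      = 0.2359·0.11 + 0.2265·0.05 + 0.0272·0.18 + 0.2429·0.28 + 0.0636·0.17 + 0.1493·0.21
      = 0.025949 + 0.011325 + 0.004896 + 0.068012 + 0.010812 + 0.031353 = 0.152347

0.1523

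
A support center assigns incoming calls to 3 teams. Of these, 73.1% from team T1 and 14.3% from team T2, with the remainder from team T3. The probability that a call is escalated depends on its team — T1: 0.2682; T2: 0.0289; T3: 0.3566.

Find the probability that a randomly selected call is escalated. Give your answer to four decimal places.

P(T3) = 1 − (0.731 + 0.143) = 0.126.
P(E) = P(E|T1)·P(T1) + P(E|T2)·P(T2) + P(E|T3)·P(T3)
      = 0.2682·0.731 + 0.0289·0.143 + 0.3566·0.126
      = 0.1960542 + 0.0041327 + 0.0449316 = 0.2451185

P(E) ≈ 0.2451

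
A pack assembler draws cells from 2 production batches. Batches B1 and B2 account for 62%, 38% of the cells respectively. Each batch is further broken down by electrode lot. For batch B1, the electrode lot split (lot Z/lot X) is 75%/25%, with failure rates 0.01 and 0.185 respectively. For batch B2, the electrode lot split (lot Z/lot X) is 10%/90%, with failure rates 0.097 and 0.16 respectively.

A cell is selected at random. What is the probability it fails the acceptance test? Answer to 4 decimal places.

0.0917

P(F|B1) = 0.75·0.01 + 0.25·0.185 = 0.0075 + 0.04625 = 0.05375
P(F|B2) = 0.1·0.097 + 0.9·0.16 = 0.0097 + 0.144 = 0.1537
Then overall,
P(F) = 0.62·0.05375 + 0.38·0.1537
      = 0.033325 + 0.058406 = 0.091731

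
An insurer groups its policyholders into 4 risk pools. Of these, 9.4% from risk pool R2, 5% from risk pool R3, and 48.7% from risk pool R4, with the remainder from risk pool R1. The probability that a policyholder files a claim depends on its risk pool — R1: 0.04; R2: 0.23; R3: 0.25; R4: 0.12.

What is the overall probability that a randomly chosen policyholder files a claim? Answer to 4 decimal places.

0.1073

P(R1) = 1 − (0.094 + 0.05 + 0.487) = 0.369.
P(C) = P(C|R1)·P(R1) + P(C|R2)·P(R2) + P(C|R3)·P(R3) + P(C|R4)·P(R4)
      = 0.04·0.369 + 0.23·0.094 + 0.25·0.05 + 0.12·0.487
      = 0.01476 + 0.02162 + 0.0125 + 0.05844 = 0.10732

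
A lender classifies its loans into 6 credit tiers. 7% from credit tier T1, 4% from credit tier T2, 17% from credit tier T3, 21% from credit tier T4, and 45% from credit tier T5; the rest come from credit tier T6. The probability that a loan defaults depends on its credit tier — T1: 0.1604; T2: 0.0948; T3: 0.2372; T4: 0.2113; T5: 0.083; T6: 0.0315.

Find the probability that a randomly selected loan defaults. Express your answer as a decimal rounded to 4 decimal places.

0.1390

P(T6) = 1 − (0.07 + 0.04 + 0.17 + 0.21 + 0.45) = 0.06.
By the law of total probability,
P(D) = P(D|T1)·P(T1) + P(D|T2)·P(T2) + P(D|T3)·P(T3) + P(D|T4)·P(T4) + P(D|T5)·P(T5) + P(D|T6)·P(T6)
      = 0.1604·0.07 + 0.0948·0.04 + 0.2372·0.17 + 0.2113·0.21 + 0.083·0.45 + 0.0315·0.06
      = 0.011228 + 0.003792 + 0.040324 + 0.044373 + 0.03735 + 0.00189 = 0.138957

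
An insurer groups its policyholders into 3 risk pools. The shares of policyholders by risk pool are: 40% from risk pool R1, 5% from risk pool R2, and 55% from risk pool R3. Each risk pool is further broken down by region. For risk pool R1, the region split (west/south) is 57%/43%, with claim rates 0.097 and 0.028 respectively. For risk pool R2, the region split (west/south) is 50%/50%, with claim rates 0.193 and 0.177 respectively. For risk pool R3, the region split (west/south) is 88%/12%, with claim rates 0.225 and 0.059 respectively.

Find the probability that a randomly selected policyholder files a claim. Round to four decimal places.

P(C) ≈ 0.1490

P(C|R1) = 0.57·0.097 + 0.43·0.028 = 0.05529 + 0.01204 = 0.06733
P(C|R2) = 0.5·0.193 + 0.5·0.177 = 0.0965 + 0.0885 = 0.185
P(C|R3) = 0.88·0.225 + 0.12·0.059 = 0.198 + 0.00708 = 0.20508
Then overall,
P(C) = 0.4·0.06733 + 0.05·0.185 + 0.55·0.20508
      = 0.026932 + 0.00925 + 0.112794 = 0.148976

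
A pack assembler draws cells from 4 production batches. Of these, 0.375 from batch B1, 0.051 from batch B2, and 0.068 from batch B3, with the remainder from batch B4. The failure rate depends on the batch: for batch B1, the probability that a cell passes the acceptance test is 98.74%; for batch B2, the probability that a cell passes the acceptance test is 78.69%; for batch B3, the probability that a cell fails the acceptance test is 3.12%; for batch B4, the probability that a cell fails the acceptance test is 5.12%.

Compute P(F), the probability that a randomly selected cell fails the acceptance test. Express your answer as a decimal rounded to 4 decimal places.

P(F) ≈ 0.0436

P(B4) = 1 − (0.375 + 0.051 + 0.068) = 0.506.
P(F|B1) = 1 − 0.9874 = 0.0126.
P(F|B2) = 1 − 0.7869 = 0.2131.
Summing over the partition,
P(F) = P(F|B1)·P(B1) + P(F|B2)·P(B2) + P(F|B3)·P(B3) + P(F|B4)·P(B4)
      = 0.0126·0.375 + 0.2131·0.051 + 0.0312·0.068 + 0.0512·0.506
      = 0.004725 + 0.0108681 + 0.0021216 + 0.0259072 = 0.0436219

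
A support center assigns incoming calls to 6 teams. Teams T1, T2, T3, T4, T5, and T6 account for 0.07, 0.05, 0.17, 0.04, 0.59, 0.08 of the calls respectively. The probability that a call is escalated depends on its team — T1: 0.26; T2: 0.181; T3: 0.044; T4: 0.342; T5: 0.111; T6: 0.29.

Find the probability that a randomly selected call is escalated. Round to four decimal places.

0.1371

By the law of total probability,
P(E) = P(E|T1)·P(T1) + P(E|T2)·P(T2) + P(E|T3)·P(T3) + P(E|T4)·P(T4) + P(E|T5)·P(T5) + P(E|T6)·P(T6)
      = 0.26·0.07 + 0.181·0.05 + 0.044·0.17 + 0.342·0.04 + 0.111·0.59 + 0.29·0.08
      = 0.0182 + 0.00905 + 0.00748 + 0.01368 + 0.06549 + 0.0232 = 0.1371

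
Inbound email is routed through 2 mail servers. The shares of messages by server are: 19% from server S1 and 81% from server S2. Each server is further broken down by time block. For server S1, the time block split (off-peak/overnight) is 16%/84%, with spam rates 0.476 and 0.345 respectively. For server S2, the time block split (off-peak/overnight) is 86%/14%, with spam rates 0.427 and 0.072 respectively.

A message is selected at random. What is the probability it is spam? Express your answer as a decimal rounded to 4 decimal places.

P(S|S1) = 0.16·0.476 + 0.84·0.345 = 0.07616 + 0.2898 = 0.36596
P(S|S2) = 0.86·0.427 + 0.14·0.072 = 0.36722 + 0.01008 = 0.3773
Then overall,
P(S) = 0.19·0.36596 + 0.81·0.3773
      = 0.0695324 + 0.305613 = 0.3751454

P(S) ≈ 0.3751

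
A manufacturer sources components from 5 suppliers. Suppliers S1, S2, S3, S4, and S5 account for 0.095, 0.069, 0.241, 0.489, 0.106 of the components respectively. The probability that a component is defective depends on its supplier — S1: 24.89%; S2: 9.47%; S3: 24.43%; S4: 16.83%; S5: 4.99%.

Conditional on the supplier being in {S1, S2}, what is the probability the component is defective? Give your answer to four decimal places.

Let S = {S1, S2}.
P(S) = 0.095 + 0.069 = 0.164.
P(D ∩ S) = 0.2489·0.095 + 0.0947·0.069 = 0.0236455 + 0.0065343 = 0.0301798.
P(D | S) = 0.0301798 / 0.164 = 0.184023…

P(D|S) ≈ 0.1840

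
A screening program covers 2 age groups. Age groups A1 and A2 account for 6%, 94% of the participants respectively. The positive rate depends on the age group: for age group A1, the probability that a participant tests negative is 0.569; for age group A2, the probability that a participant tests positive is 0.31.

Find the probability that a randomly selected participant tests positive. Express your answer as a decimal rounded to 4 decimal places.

P(T|A1) = 1 − 0.569 = 0.431.
P(T) = P(T|A1)·P(A1) + P(T|A2)·P(A2)
      = 0.431·0.06 + 0.31·0.94
      = 0.02586 + 0.2914 = 0.31726

P(T) ≈ 0.3173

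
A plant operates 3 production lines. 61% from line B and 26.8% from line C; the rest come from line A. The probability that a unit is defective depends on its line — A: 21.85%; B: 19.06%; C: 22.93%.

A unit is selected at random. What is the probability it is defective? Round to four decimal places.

P(A) = 1 − (0.61 + 0.268) = 0.122.
P(D) = P(D|A)·P(A) + P(D|B)·P(B) + P(D|C)·P(C)
      = 0.2185·0.122 + 0.1906·0.61 + 0.2293·0.268
      = 0.026657 + 0.116266 + 0.0614524 = 0.2043754

P(D) ≈ 0.2044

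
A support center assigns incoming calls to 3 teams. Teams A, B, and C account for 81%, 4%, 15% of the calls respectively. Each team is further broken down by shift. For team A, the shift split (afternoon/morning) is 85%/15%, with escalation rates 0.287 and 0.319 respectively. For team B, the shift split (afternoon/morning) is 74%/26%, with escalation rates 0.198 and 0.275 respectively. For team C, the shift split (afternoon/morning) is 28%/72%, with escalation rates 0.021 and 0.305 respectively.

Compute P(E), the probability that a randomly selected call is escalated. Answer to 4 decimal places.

P(E|A) = 0.85·0.287 + 0.15·0.319 = 0.24395 + 0.04785 = 0.2918
P(E|B) = 0.74·0.198 + 0.26·0.275 = 0.14652 + 0.0715 = 0.21802
P(E|C) = 0.28·0.021 + 0.72·0.305 = 0.00588 + 0.2196 = 0.22548
Then overall,
P(E) = 0.81·0.2918 + 0.04·0.21802 + 0.15·0.22548
      = 0.236358 + 0.0087208 + 0.033822 = 0.2789008

0.2789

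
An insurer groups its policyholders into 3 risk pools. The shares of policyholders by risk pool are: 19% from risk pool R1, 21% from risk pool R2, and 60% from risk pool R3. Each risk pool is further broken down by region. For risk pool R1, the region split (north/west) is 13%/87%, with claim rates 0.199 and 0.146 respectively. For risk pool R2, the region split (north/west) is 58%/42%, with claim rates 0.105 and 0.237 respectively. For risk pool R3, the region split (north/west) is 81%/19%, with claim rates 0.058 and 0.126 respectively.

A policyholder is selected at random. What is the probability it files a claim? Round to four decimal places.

P(C|R1) = 0.13·0.199 + 0.87·0.146 = 0.02587 + 0.12702 = 0.15289
P(C|R2) = 0.58·0.105 + 0.42·0.237 = 0.0609 + 0.09954 = 0.16044
P(C|R3) = 0.81·0.058 + 0.19·0.126 = 0.04698 + 0.02394 = 0.07092
By total probability over the outer partition,
P(C) = 0.19·0.15289 + 0.21·0.16044 + 0.6·0.07092
      = 0.0290491 + 0.0336924 + 0.042552 = 0.1052935

P(C) ≈ 0.1053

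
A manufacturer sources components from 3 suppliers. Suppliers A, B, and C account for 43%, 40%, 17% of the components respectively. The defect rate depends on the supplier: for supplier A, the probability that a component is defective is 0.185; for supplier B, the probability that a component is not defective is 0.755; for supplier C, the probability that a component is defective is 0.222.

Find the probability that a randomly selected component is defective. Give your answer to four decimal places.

0.2153

P(D|B) = 1 − 0.755 = 0.245.
P(D) = P(D|A)·P(A) + P(D|B)·P(B) + P(D|C)·P(C)
      = 0.185·0.43 + 0.245·0.4 + 0.222·0.17
      = 0.07955 + 0.098 + 0.03774 = 0.21529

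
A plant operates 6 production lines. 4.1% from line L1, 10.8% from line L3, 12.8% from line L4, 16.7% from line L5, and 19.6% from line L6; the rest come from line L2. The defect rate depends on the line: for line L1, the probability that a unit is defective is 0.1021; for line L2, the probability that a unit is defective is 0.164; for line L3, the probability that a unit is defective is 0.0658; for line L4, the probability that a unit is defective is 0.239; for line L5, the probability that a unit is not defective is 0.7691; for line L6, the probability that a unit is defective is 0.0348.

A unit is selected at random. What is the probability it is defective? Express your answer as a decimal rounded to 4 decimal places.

0.1463

P(L2) = 1 − (0.041 + 0.108 + 0.128 + 0.167 + 0.196) = 0.36.
P(D|L5) = 1 − 0.7691 = 0.2309.
By the law of total probability,
P(D) = P(D|L1)·P(L1) + P(D|L2)·P(L2) + P(D|L3)·P(L3) + P(D|L4)·P(L4) + P(D|L5)·P(L5) + P(D|L6)·P(L6)
      = 0.1021·0.041 + 0.164·0.36 + 0.0658·0.108 + 0.239·0.128 + 0.2309·0.167 + 0.0348·0.196
      = 0.0041861 + 0.05904 + 0.0071064 + 0.030592 + 0.0385603 + 0.0068208 = 0.1463056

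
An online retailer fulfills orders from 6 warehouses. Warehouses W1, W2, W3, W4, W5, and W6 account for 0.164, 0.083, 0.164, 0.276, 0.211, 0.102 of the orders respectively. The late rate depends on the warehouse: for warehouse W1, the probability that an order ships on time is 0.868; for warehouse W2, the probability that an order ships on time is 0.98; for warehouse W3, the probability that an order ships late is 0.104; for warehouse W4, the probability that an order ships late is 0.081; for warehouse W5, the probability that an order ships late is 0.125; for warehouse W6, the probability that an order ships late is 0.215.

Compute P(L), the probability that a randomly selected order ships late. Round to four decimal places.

P(L) ≈ 0.1110

P(L|W1) = 1 − 0.868 = 0.132.
P(L|W2) = 1 − 0.98 = 0.02.
P(L) = P(L|W1)·P(W1) + P(L|W2)·P(W2) + P(L|W3)·P(W3) + P(L|W4)·P(W4) + P(L|W5)·P(W5) + P(L|W6)·P(W6)
      = 0.132·0.164 + 0.02·0.083 + 0.104·0.164 + 0.081·0.276 + 0.125·0.211 + 0.215·0.102
      = 0.021648 + 0.00166 + 0.017056 + 0.022356 + 0.026375 + 0.02193 = 0.111025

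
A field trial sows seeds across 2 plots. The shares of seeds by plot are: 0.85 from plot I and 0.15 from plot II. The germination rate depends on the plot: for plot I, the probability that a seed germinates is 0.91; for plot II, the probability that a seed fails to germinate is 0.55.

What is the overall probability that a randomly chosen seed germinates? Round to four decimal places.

P(G) ≈ 0.8410

P(G|II) = 1 − 0.55 = 0.45.
P(G) = P(G|I)·P(I) + P(G|II)·P(II)
      = 0.91·0.85 + 0.45·0.15
      = 0.7735 + 0.0675 = 0.841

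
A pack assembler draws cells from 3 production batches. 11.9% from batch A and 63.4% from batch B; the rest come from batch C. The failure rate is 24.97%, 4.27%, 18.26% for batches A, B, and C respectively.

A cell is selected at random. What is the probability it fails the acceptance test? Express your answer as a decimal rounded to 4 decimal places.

P(C) = 1 − (0.119 + 0.634) = 0.247.
Summing over the partition,
P(F) = P(F|A)·P(A) + P(F|B)·P(B) + P(F|C)·P(C)
      = 0.2497·0.119 + 0.0427·0.634 + 0.1826·0.247
      = 0.0297143 + 0.0270718 + 0.0451022 = 0.1018883

P(F) ≈ 0.1019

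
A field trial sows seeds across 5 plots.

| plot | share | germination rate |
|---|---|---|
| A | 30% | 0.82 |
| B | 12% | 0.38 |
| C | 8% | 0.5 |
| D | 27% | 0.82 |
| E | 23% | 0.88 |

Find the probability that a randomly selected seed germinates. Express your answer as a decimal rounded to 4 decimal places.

Summing over the partition,
P(G) = P(G|A)·P(A) + P(G|B)·P(B) + P(G|C)·P(C) + P(G|D)·P(D) + P(G|E)·P(E)
      = 0.82·0.3 + 0.38·0.12 + 0.5·0.08 + 0.82·0.27 + 0.88·0.23
      = 0.246 + 0.0456 + 0.04 + 0.2214 + 0.2024 = 0.7554

P(G) ≈ 0.7554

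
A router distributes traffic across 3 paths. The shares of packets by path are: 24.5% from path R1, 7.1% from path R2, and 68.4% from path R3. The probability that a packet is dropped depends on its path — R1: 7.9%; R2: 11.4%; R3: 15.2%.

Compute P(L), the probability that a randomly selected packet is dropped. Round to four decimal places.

0.1314

P(L) = P(L|R1)·P(R1) + P(L|R2)·P(R2) + P(L|R3)·P(R3)
      = 0.079·0.245 + 0.114·0.071 + 0.152·0.684
      = 0.019355 + 0.008094 + 0.103968 = 0.131417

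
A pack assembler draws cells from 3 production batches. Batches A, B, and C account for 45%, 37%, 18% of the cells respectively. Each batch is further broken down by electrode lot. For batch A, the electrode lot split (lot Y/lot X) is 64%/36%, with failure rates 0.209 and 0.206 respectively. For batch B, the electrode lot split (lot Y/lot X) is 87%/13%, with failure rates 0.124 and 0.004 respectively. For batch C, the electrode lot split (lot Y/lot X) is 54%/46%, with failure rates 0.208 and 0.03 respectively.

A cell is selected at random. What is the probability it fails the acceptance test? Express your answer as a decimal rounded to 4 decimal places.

P(F) ≈ 0.1564

P(F|A) = 0.64·0.209 + 0.36·0.206 = 0.13376 + 0.07416 = 0.20792
P(F|B) = 0.87·0.124 + 0.13·0.004 = 0.10788 + 0.00052 = 0.1084
P(F|C) = 0.54·0.208 + 0.46·0.03 = 0.11232 + 0.0138 = 0.12612
By total probability over the outer partition,
P(F) = 0.45·0.20792 + 0.37·0.1084 + 0.18·0.12612
      = 0.093564 + 0.040108 + 0.0227016 = 0.1563736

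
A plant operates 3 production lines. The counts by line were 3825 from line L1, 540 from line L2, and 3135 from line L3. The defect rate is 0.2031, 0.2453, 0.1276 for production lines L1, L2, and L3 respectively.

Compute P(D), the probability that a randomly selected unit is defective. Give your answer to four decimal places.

Total: 3825 + 540 + 3135 = 7500.
P(L1) = 3825/7500 = 0.51. P(L2) = 540/7500 = 0.072. P(L3) = 3135/7500 = 0.418.
P(D) = P(D|L1)·P(L1) + P(D|L2)·P(L2) + P(D|L3)·P(L3)
      = 0.2031·0.51 + 0.2453·0.072 + 0.1276·0.418
      = 0.103581 + 0.0176616 + 0.0533368 = 0.1745794

0.1746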